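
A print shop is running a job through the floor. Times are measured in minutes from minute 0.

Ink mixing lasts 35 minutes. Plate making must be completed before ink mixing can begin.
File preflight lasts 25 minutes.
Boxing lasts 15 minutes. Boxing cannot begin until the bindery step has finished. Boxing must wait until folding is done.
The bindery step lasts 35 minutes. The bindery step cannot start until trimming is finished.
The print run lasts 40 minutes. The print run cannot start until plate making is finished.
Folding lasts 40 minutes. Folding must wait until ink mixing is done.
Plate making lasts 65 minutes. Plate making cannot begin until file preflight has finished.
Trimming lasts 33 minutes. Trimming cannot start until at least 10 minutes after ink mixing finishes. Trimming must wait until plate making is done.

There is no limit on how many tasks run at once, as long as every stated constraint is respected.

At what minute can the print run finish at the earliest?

130

File preflight can start immediately at minute 0; it finishes at minute 25.
Plate making cannot begin until file preflight (finishes minute 25). It runs from minute 25 to 25 + 65 = minute 90.
The print run cannot begin until plate making (finishes minute 90). It runs from minute 90 to 90 + 40 = minute 130.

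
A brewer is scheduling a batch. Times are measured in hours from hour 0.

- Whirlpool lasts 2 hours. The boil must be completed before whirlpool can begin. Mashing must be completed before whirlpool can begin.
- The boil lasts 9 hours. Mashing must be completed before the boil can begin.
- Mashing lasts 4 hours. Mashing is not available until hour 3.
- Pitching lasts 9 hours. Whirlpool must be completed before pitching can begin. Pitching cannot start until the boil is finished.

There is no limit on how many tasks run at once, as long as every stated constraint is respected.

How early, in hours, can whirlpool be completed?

After its own release at hour 3, mashing can start at hour 3 and finishes at hour 7.
The boil waits on mashing (finishes hour 7), so it starts at hour 7 and finishes at 7 + 9 = hour 16.
Whirlpool cannot start until the boil (finishes hour 16); mashing (finishes hour 7). The controlling bound is hour 16, so whirlpool finishes at 16 + 2 = hour 18.

18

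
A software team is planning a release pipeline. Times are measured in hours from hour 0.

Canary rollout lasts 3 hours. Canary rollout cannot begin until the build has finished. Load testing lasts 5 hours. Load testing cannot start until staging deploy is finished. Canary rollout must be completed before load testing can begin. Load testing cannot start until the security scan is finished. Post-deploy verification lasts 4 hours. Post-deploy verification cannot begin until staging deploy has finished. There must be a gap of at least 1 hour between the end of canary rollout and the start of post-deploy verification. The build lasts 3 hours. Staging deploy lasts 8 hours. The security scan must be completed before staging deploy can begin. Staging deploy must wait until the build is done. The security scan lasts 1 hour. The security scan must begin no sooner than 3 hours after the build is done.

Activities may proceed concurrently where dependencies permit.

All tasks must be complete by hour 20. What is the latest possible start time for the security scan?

6

To finish by hour 20, load testing (duration 5) must start no later than hour 15.
Post-deploy verification has no dependents, so it just needs to finish by hour 20. Starting by 20 − 4 = hour 16 achieves that.
Staging deploy feeds load testing (must start by hour 15); post-deploy verification (must start by hour 16). Taking the minimum, staging deploy must finish by hour 15 and start by 15 − 8 = hour 7.
The security scan has several dependents: staging deploy (must start by hour 7); load testing (must start by hour 15). The earliest of those limits is hour 7, so the security scan must start by 7 − 1 = hour 6.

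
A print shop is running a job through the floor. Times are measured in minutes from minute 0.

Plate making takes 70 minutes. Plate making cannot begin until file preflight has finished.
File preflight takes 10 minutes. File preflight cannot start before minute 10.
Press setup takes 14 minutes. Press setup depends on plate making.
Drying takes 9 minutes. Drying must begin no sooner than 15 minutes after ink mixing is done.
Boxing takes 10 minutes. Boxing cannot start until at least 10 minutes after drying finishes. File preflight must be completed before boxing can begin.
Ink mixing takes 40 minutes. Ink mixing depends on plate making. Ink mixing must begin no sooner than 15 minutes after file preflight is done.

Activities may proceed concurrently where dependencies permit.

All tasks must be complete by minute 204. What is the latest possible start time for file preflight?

Boxing has no dependents, so it just needs to finish by minute 204. Starting by 204 − 10 = minute 194 achieves that.
Drying feeds into boxing (must start by minute 194, minus 10-minute gap → minute 184); so drying must finish by minute 184 and therefore start by minute 175.
Since drying (must start by minute 175, minus 15-minute gap → minute 160) depends on it, ink mixing must finish by minute 160. Backing off its 40-minute duration gives a latest start of minute 120.
To finish by minute 204, press setup (duration 14) must start no later than minute 190.
Plate making has several dependents: ink mixing (must start by minute 120); press setup (must start by minute 190). The earliest of those limits is minute 120, so plate making must start by 120 − 70 = minute 50.
File preflight has several dependents: plate making (must start by minute 50); ink mixing (must start by minute 120, minus 15-minute gap → minute 105); boxing (must start by minute 194). The earliest of those limits is minute 50, so file preflight must start by 50 − 10 = minute 40.

40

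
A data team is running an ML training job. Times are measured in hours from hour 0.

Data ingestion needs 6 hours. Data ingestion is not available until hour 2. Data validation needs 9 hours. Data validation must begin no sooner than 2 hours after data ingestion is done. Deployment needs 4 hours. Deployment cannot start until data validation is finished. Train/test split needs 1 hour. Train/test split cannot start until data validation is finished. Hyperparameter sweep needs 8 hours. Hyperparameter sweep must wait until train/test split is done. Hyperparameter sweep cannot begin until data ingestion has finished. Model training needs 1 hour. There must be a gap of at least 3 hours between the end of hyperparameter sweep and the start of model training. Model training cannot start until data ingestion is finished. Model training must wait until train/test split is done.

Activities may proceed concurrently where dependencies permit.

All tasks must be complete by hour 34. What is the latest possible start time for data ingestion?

To finish by hour 34, model training (duration 1) must start no later than hour 33.
Hyperparameter sweep has to be done before model training (must start by hour 33, minus 3-hour gap → hour 30). That means finishing by hour 30, i.e. starting by 30 − 8 = hour 22.
Train/test split feeds hyperparameter sweep (must start by hour 22); model training (must start by hour 33). Taking the minimum, train/test split must finish by hour 22 and start by 22 − 1 = hour 21.
Nothing follows deployment; the deadline of hour 34 is its only limit. It must start by 34 − 4 = hour 30.
Data validation feeds train/test split (must start by hour 21); deployment (must start by hour 30). Taking the minimum, data validation must finish by hour 21 and start by 21 − 9 = hour 12.
Data ingestion feeds data validation (must start by hour 12, minus 2-hour gap → hour 10); hyperparameter sweep (must start by hour 22); model training (must start by hour 33). Taking the minimum, data ingestion must finish by hour 10 and start by 10 − 6 = hour 4.

4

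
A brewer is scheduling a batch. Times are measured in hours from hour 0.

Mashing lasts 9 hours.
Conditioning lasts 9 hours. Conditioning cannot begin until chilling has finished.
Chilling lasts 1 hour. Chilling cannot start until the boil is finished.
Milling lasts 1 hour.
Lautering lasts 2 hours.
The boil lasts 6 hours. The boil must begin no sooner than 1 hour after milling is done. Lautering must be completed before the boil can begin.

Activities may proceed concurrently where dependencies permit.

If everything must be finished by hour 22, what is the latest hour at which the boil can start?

Nothing follows conditioning; the deadline of hour 22 is its only limit. It must start by 22 − 9 = hour 13.
Chilling has to be done before conditioning (must start by hour 13). That means finishing by hour 13, i.e. starting by 13 − 1 = hour 12.
The boil feeds into chilling (must start by hour 12); so the boil must finish by hour 12 and therefore start by hour 6.

6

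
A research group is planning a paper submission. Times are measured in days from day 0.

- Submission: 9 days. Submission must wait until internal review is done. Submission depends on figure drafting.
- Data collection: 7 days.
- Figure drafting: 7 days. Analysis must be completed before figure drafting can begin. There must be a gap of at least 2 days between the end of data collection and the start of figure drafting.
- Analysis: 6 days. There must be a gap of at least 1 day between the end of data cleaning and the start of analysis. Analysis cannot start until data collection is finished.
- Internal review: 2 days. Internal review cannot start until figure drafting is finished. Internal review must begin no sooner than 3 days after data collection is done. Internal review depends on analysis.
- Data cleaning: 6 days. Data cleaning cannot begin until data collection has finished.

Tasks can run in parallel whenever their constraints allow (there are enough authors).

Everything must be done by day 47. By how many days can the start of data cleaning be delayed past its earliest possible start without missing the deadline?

Nothing blocks data collection, so it runs from day 0 to day 7.
Data cleaning waits on data collection (finishes day 7), so it starts at day 7 and finishes at 7 + 6 = day 13.

Working backward from the deadline:
Nothing follows submission; the deadline of day 47 is its only limit. It must start by 47 − 9 = day 38.
Internal review must finish before submission (must start by day 38). With a 2-day duration, internal review must start by 38 − 2 = day 36.
For figure drafting: internal review (must start by day 36); submission (must start by day 38). The most restrictive is day 36; with a 7-day duration, figure drafting must start by day 29.
Analysis must finish in time for figure drafting (must start by day 29); internal review (must start by day 36). The tightest is day 29, so analysis must start by 29 − 6 = day 23.
Data cleaning must finish before analysis (must start by day 23, minus 1-day gap → day 22). With a 6-day duration, data cleaning must start by 22 − 6 = day 16.
So data cleaning can start as early as day 7 and as late as day 16, giving 16 − 7 = 9 days of slack.

9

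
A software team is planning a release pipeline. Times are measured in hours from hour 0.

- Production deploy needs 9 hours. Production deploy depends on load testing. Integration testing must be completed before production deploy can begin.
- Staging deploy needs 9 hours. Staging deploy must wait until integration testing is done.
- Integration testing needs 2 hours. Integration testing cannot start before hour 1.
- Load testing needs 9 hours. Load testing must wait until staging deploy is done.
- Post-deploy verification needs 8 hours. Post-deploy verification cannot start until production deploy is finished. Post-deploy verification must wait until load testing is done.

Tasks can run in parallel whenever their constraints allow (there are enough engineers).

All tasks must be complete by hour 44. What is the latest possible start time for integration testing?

7

Nothing follows post-deploy verification; the deadline of hour 44 is its only limit. It must start by 44 − 8 = hour 36.
Production deploy has to be done before post-deploy verification (must start by hour 36). That means finishing by hour 36, i.e. starting by 36 − 9 = hour 27.
Load testing feeds production deploy (must start by hour 27); post-deploy verification (must start by hour 36). Taking the minimum, load testing must finish by hour 27 and start by 27 − 9 = hour 18.
Staging deploy has to be done before load testing (must start by hour 18). That means finishing by hour 18, i.e. starting by 18 − 9 = hour 9.
Integration testing feeds staging deploy (must start by hour 9); production deploy (must start by hour 27). Taking the minimum, integration testing must finish by hour 9 and start by 9 − 2 = hour 7.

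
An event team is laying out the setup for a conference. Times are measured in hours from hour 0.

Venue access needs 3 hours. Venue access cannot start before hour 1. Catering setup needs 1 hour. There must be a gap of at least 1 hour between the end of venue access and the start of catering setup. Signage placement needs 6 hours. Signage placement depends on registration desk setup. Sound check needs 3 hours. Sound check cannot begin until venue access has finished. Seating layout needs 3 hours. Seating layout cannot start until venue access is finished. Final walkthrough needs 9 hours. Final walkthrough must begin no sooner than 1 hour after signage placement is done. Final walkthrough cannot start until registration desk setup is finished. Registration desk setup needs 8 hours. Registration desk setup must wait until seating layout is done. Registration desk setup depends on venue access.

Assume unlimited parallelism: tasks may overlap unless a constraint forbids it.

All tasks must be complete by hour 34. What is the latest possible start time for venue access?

Nothing follows final walkthrough; the deadline of hour 34 is its only limit. It must start by 34 − 9 = hour 25.
Signage placement must finish before final walkthrough (must start by hour 25, minus 1-hour gap → hour 24). With a 6-hour duration, signage placement must start by 24 − 6 = hour 18.
Registration desk setup must finish in time for signage placement (must start by hour 18); final walkthrough (must start by hour 25). The tightest is hour 18, so registration desk setup must start by 18 − 8 = hour 10.
Seating layout must finish before registration desk setup (must start by hour 10). With a 3-hour duration, seating layout must start by 10 − 3 = hour 7.
Catering setup must finish by hour 34; it takes 1 hour, so it must start by 34 − 1 = hour 33.
Nothing follows sound check; the deadline of hour 34 is its only limit. It must start by 34 − 3 = hour 31.
Venue access has several dependents: seating layout (must start by hour 7); registration desk setup (must start by hour 10); catering setup (must start by hour 33, minus 1-hour gap → hour 32); sound check (must start by hour 31). The earliest of those limits is hour 7, so venue access must start by 7 − 3 = hour 4.

4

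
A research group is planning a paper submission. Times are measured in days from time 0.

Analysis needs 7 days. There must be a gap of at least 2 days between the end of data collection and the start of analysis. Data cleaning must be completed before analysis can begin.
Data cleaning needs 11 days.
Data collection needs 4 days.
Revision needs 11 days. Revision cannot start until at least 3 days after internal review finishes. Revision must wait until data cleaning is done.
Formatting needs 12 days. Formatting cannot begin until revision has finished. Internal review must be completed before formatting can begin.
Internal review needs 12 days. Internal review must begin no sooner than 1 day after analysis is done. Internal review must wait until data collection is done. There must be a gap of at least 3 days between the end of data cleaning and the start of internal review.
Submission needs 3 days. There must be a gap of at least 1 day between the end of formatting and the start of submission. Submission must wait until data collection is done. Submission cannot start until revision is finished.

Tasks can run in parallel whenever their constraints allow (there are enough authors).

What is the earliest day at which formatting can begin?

45

Data cleaning can start immediately at day 0; it finishes at day 11.
Data collection has no prerequisites, so it starts at day 0 and finishes at day 4.
Analysis cannot start until data collection (finishes day 4, plus 2-day gap → day 6); data cleaning (finishes day 11). The controlling bound is day 11, so analysis finishes at 11 + 7 = day 18.
Internal review needs all of analysis (finishes day 18, plus 1-day gap → day 19); data collection (finishes day 4); data cleaning (finishes day 11, plus 3-day gap → day 14). That puts its earliest start at day 19; it finishes at 19 + 12 = day 31.
Revision cannot start until internal review (finishes day 31, plus 3-day gap → day 34); data cleaning (finishes day 11). The controlling bound is day 34, so revision finishes at 34 + 11 = day 45.
Formatting waits on revision (finishes day 45); internal review (finishes day 31). The latest of these is day 45, which is the earliest formatting can start.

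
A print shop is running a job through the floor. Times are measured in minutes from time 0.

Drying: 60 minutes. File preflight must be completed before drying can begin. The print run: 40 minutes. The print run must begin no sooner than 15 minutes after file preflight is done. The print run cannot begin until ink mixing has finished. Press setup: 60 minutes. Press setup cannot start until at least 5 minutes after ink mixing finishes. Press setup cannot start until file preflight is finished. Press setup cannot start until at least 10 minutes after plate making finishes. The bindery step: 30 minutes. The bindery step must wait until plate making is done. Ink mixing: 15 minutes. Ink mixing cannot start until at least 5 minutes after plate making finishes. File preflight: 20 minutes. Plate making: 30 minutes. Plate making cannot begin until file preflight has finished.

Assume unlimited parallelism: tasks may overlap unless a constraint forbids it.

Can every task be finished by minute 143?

Yes

File preflight has no prerequisites, so it starts at minute 0 and finishes at minute 20.
Drying cannot begin until file preflight (finishes minute 20). It runs from minute 20 to 20 + 60 = minute 80.
After file preflight (finishes minute 20), plate making can start at minute 20 and finishes at minute 50.
After plate making (finishes minute 50), the bindery step can start at minute 50 and finishes at minute 80.
Ink mixing waits on plate making (finishes minute 50, plus 5-minute gap → minute 55), so it starts at minute 55 and finishes at 55 + 15 = minute 70.
For the print run: file preflight (finishes minute 20, plus 15-minute gap → minute 35); ink mixing (finishes minute 70). Taking the maximum gives a start of minute 70, and it finishes at 70 + 40 = minute 110.
Press setup has to wait for ink mixing (finishes minute 70, plus 5-minute gap → minute 75); file preflight (finishes minute 20); plate making (finishes minute 50, plus 10-minute gap → minute 60). The latest of these is minute 75, so press setup runs minute 75 to 75 + 60 = minute 135.
Every task is finished by minute 135, which is no later than the deadline of 143, so the schedule is feasible.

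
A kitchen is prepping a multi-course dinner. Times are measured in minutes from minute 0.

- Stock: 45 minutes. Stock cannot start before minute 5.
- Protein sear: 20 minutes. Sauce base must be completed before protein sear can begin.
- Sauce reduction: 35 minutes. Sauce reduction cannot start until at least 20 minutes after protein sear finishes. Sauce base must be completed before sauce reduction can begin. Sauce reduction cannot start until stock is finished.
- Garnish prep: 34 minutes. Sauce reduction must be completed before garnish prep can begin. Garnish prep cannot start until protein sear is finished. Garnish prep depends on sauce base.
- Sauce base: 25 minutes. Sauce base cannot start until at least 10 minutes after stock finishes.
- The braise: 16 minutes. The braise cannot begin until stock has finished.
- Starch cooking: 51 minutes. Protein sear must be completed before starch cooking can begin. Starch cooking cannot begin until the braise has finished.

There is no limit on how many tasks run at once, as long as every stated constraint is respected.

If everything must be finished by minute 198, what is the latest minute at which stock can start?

Garnish prep must finish by minute 198; it takes 34 minutes, so it must start by 198 − 34 = minute 164.
Sauce reduction feeds into garnish prep (must start by minute 164); so sauce reduction must finish by minute 164 and therefore start by minute 129.
Starch cooking must finish by minute 198; it takes 51 minutes, so it must start by 198 − 51 = minute 147.
Protein sear has several dependents: sauce reduction (must start by minute 129, minus 20-minute gap → minute 109); starch cooking (must start by minute 147); garnish prep (must start by minute 164). The earliest of those limits is minute 109, so protein sear must start by 109 − 20 = minute 89.
Sauce base must finish in time for protein sear (must start by minute 89); sauce reduction (must start by minute 129); garnish prep (must start by minute 164). The tightest is minute 89, so sauce base must start by 89 − 25 = minute 64.
The braise must finish before starch cooking (must start by minute 147). With a 16-minute duration, the braise must start by 147 − 16 = minute 131.
Stock has several dependents: sauce base (must start by minute 64, minus 10-minute gap → minute 54); the braise (must start by minute 131); sauce reduction (must start by minute 129). The earliest of those limits is minute 54, so stock must start by 54 − 45 = minute 9.

9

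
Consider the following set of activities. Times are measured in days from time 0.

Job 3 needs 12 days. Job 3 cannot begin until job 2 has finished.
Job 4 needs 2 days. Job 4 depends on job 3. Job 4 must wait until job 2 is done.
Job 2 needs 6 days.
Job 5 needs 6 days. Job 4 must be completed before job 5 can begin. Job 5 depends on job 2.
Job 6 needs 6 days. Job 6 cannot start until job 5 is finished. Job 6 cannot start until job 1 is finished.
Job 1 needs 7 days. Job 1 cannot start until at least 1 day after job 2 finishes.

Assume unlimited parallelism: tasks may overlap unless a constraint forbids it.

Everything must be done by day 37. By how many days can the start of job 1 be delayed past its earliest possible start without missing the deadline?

17

Job 2 has no prerequisites, so it starts at day 0 and finishes at day 6.
Job 1 waits on job 2 (finishes day 6, plus 1-day gap → day 7), so it starts at day 7 and finishes at 7 + 7 = day 14.

Working backward from the deadline:
Job 6 must finish by day 37; it takes 6 days, so it must start by 37 − 6 = day 31.
Job 1 must finish before job 6 (must start by day 31). With a 7-day duration, job 1 must start by 31 − 7 = day 24.
So job 1 can start as early as day 7 and as late as day 24, giving 24 − 7 = 17 days of slack.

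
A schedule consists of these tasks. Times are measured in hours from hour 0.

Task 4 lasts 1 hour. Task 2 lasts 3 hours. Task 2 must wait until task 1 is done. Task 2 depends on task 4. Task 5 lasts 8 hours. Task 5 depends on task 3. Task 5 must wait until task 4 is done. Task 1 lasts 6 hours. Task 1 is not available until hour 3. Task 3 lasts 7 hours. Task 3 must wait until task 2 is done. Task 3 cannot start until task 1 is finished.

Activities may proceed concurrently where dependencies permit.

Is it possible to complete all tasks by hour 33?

Yes

Task 4 can start immediately at hour 0; it finishes at hour 1.
Task 1 waits on its own release at hour 3, so it starts at hour 3 and finishes at 3 + 6 = hour 9.
Task 2 needs all of task 1 (finishes hour 9); task 4 (finishes hour 1). That puts its earliest start at hour 9; it finishes at 9 + 3 = hour 12.
Task 3 needs all of task 2 (finishes hour 12); task 1 (finishes hour 9). That puts its earliest start at hour 12; it finishes at 12 + 7 = hour 19.
Task 5 cannot start until task 3 (finishes hour 19); task 4 (finishes hour 1). The controlling bound is hour 19, so task 5 finishes at 19 + 8 = hour 27.
Every task is finished by hour 27, which is no later than the deadline of 33, so the schedule is feasible.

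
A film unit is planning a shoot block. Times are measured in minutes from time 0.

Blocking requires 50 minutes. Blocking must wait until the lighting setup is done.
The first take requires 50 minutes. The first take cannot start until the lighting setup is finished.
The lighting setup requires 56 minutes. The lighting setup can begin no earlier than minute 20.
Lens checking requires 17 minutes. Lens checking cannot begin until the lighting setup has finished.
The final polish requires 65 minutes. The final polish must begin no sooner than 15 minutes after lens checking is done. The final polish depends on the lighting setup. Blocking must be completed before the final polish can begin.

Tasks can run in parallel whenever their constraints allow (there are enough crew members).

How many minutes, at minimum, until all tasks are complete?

After its own release at minute 20, the lighting setup can start at minute 20 and finishes at minute 76.
The first take waits on the lighting setup (finishes minute 76), so it starts at minute 76 and finishes at 76 + 50 = minute 126.
Blocking cannot begin until the lighting setup (finishes minute 76). It runs from minute 76 to 76 + 50 = minute 126.
After the lighting setup (finishes minute 76), lens checking can start at minute 76 and finishes at minute 93.
For the final polish: lens checking (finishes minute 93, plus 15-minute gap → minute 108); the lighting setup (finishes minute 76); blocking (finishes minute 126). Taking the maximum gives a start of minute 126, and it finishes at 126 + 65 = minute 191.
All tasks are finished once the last one completes. Finish times: The lighting setup at 76, Lens checking at 93, Blocking at 126, The final polish at 191, The first take at 126. The latest is minute 191.

191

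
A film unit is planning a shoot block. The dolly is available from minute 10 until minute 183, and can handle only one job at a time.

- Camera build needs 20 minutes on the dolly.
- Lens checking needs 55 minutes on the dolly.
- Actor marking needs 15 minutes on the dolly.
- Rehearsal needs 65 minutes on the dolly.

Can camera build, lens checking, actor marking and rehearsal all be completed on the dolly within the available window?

The dolly window is 183 − 10 = 173 minutes.
Running back to back, the jobs need 20 + 55 + 15 + 65 = 155 minutes on the dolly.
Since 155 ≤ 173, they fit within the window.

Yes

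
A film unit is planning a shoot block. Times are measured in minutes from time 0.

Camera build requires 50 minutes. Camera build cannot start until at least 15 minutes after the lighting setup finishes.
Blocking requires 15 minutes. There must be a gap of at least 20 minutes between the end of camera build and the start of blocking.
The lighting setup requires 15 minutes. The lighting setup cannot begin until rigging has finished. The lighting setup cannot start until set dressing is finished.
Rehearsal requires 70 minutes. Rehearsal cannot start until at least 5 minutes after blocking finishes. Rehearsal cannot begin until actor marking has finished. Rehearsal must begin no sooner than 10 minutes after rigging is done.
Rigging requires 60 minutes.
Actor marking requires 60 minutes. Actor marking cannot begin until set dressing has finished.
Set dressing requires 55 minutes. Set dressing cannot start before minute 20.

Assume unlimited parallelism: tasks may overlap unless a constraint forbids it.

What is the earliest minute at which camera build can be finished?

Set dressing waits on its own release at minute 20, so it starts at minute 20 and finishes at 20 + 55 = minute 75.
Nothing blocks rigging, so it runs from minute 0 to minute 60.
The lighting setup cannot start until rigging (finishes minute 60); set dressing (finishes minute 75). The controlling bound is minute 75, so the lighting setup finishes at 75 + 15 = minute 90.
Camera build waits on the lighting setup (finishes minute 90, plus 15-minute gap → minute 105), so it starts at minute 105 and finishes at 105 + 50 = minute 155.

155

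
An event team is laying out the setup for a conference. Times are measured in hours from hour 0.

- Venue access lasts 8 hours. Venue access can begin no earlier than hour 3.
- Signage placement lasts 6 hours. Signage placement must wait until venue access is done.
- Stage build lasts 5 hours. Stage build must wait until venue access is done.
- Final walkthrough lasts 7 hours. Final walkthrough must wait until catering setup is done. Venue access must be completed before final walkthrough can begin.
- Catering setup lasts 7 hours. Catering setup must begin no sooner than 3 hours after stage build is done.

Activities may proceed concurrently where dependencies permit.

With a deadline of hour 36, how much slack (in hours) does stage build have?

3

Venue access waits on its own release at hour 3, so it starts at hour 3 and finishes at 3 + 8 = hour 11.
After venue access (finishes hour 11), stage build can start at hour 11 and finishes at hour 16.

Working backward from the deadline:
Nothing follows final walkthrough; the deadline of hour 36 is its only limit. It must start by 36 − 7 = hour 29.
Catering setup must finish before final walkthrough (must start by hour 29). With a 7-hour duration, catering setup must start by 29 − 7 = hour 22.
Stage build must finish before catering setup (must start by hour 22, minus 3-hour gap → hour 19). With a 5-hour duration, stage build must start by 19 − 5 = hour 14.
So stage build can start as early as hour 11 and as late as hour 14, giving 14 − 11 = 3 hours of slack.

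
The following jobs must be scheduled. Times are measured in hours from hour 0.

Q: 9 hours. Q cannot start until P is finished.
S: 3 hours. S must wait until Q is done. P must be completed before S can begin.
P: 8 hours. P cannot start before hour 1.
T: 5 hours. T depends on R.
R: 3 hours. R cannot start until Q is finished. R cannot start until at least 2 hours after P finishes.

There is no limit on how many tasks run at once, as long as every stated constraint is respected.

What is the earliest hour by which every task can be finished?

26

P waits on its own release at hour 1, so it starts at hour 1 and finishes at 1 + 8 = hour 9.
Q cannot begin until P (finishes hour 9). It runs from hour 9 to 9 + 9 = hour 18.
S needs all of Q (finishes hour 18); P (finishes hour 9). That puts its earliest start at hour 18; it finishes at 18 + 3 = hour 21.
R cannot start until Q (finishes hour 18); P (finishes hour 9, plus 2-hour gap → hour 11). The controlling bound is hour 18, so R finishes at 18 + 3 = hour 21.
T cannot begin until R (finishes hour 21). It runs from hour 21 to 21 + 5 = hour 26.
All tasks are finished once the last one completes. Finish times: P at 9, Q at 18, R at 21, S at 21, T at 26. The latest is hour 26.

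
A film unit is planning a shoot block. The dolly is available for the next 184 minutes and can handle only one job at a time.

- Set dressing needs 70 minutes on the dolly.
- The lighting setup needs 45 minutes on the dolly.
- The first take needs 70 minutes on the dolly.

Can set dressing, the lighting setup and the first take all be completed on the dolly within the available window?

No

Running back to back, the jobs need 70 + 45 + 70 = 185 minutes on the dolly.
Since 185 > 184, they cannot all fit.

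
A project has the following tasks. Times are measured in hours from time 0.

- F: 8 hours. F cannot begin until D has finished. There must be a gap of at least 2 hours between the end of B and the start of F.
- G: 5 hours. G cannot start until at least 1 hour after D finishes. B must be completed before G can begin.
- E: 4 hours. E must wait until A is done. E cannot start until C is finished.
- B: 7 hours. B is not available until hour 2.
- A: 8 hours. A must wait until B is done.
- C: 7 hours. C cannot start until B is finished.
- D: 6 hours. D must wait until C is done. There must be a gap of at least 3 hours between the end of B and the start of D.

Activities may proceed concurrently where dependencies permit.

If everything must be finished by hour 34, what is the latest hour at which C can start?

E must finish by hour 34; it takes 4 hours, so it must start by 34 − 4 = hour 30.
To finish by hour 34, F (duration 8) must start no later than hour 26.
G has no dependents, so it just needs to finish by hour 34. Starting by 34 − 5 = hour 29 achieves that.
D has several dependents: F (must start by hour 26); G (must start by hour 29, minus 1-hour gap → hour 28). The earliest of those limits is hour 26, so D must start by 26 − 6 = hour 20.
For C: D (must start by hour 20); E (must start by hour 30). The most restrictive is hour 20; with a 7-hour duration, C must start by hour 13.

13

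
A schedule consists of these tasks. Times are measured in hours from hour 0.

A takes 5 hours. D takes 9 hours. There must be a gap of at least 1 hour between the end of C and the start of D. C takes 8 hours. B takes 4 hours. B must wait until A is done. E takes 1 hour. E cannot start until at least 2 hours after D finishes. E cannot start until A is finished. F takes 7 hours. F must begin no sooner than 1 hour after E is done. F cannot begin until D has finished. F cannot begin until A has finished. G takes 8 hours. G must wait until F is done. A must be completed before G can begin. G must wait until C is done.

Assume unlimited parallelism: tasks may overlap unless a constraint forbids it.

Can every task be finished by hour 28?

No

C can start immediately at hour 0; it finishes at hour 8.
D cannot begin until C (finishes hour 8, plus 1-hour gap → hour 9). It runs from hour 9 to 9 + 9 = hour 18.
A has no prerequisites, so it starts at hour 0 and finishes at hour 5.
E needs all of D (finishes hour 18, plus 2-hour gap → hour 20); A (finishes hour 5). That puts its earliest start at hour 20; it finishes at 20 + 1 = hour 21.
For F: E (finishes hour 21, plus 1-hour gap → hour 22); D (finishes hour 18); A (finishes hour 5). Taking the maximum gives a start of hour 22, and it finishes at 22 + 7 = hour 29.
G cannot start until F (finishes hour 29); A (finishes hour 5); C (finishes hour 8). The controlling bound is hour 29, so G finishes at 29 + 8 = hour 37.
After A (finishes hour 5), B can start at hour 5 and finishes at hour 9.
The earliest everything can be done is hour 37, which is after the deadline of 28, so it is not possible.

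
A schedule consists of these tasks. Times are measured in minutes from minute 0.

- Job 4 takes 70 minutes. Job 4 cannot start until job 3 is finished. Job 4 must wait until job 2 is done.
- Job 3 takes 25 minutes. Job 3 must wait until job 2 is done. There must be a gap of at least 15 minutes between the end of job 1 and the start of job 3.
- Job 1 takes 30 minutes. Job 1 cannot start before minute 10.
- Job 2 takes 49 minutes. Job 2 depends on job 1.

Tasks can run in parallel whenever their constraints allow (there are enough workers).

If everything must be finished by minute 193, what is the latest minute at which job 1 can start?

19

Job 4 must finish by minute 193; it takes 70 minutes, so it must start by 193 − 70 = minute 123.
Since job 4 (must start by minute 123) depends on it, job 3 must finish by minute 123. Backing off its 25-minute duration gives a latest start of minute 98.
Job 2 must finish in time for job 3 (must start by minute 98); job 4 (must start by minute 123). The tightest is minute 98, so job 2 must start by 98 − 49 = minute 49.
For job 1: job 2 (must start by minute 49); job 3 (must start by minute 98, minus 15-minute gap → minute 83). The most restrictive is minute 49; with a 30-minute duration, job 1 must start by minute 19.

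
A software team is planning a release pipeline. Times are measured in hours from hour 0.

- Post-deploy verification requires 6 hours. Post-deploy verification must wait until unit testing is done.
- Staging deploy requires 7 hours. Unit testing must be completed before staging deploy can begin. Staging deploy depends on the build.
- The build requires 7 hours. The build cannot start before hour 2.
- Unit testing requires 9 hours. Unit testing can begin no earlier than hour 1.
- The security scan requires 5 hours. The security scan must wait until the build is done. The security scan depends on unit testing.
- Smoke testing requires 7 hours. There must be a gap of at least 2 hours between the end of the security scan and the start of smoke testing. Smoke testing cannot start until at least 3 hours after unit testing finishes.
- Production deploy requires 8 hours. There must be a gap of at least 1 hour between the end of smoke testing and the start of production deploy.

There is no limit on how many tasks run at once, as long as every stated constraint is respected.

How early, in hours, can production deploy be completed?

33

Unit testing waits on its own release at hour 1, so it starts at hour 1 and finishes at 1 + 9 = hour 10.
The build cannot begin until its own release at hour 2. It runs from hour 2 to 2 + 7 = hour 9.
The security scan cannot start until the build (finishes hour 9); unit testing (finishes hour 10). The controlling bound is hour 10, so the security scan finishes at 10 + 5 = hour 15.
For smoke testing: the security scan (finishes hour 15, plus 2-hour gap → hour 17); unit testing (finishes hour 10, plus 3-hour gap → hour 13). Taking the maximum gives a start of hour 17, and it finishes at 17 + 7 = hour 24.
Production deploy waits on smoke testing (finishes hour 24, plus 1-hour gap → hour 25), so it starts at hour 25 and finishes at 25 + 8 = hour 33.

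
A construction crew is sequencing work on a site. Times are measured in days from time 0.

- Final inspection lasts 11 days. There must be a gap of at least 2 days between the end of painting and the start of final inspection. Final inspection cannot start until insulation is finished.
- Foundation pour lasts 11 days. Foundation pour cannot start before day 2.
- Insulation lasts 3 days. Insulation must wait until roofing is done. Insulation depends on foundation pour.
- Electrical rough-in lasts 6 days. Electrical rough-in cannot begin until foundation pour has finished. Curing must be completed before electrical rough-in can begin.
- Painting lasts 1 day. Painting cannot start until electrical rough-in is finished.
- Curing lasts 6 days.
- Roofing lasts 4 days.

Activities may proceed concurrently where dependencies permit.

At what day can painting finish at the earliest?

Curing has no prerequisites, so it starts at day 0 and finishes at day 6.
After its own release at day 2, foundation pour can start at day 2 and finishes at day 13.
For electrical rough-in: foundation pour (finishes day 13); curing (finishes day 6). Taking the maximum gives a start of day 13, and it finishes at 13 + 6 = day 19.
Painting waits on electrical rough-in (finishes day 19), so it starts at day 19 and finishes at 19 + 1 = day 20.

20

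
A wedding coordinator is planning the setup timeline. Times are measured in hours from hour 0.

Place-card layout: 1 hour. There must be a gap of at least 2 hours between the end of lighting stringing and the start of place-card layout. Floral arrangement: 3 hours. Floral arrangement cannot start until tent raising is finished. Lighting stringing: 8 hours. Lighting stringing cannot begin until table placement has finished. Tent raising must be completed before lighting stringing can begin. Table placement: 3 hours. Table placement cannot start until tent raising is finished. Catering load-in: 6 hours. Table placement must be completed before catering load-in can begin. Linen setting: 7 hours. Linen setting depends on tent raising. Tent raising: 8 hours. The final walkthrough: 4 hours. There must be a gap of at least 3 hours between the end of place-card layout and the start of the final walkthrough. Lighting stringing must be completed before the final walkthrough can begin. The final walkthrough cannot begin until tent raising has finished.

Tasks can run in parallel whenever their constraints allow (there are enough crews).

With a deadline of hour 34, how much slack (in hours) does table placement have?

Tent raising can start immediately at hour 0; it finishes at hour 8.
Table placement waits on tent raising (finishes hour 8), so it starts at hour 8 and finishes at 8 + 3 = hour 11.

Working backward from the deadline:
Nothing follows the final walkthrough; the deadline of hour 34 is its only limit. It must start by 34 − 4 = hour 30.
Place-card layout must finish before the final walkthrough (must start by hour 30, minus 3-hour gap → hour 27). With a 1-hour duration, place-card layout must start by 27 − 1 = hour 26.
Lighting stringing has several dependents: place-card layout (must start by hour 26, minus 2-hour gap → hour 24); the final walkthrough (must start by hour 30). The earliest of those limits is hour 24, so lighting stringing must start by 24 − 8 = hour 16.
Catering load-in has no dependents, so it just needs to finish by hour 34. Starting by 34 − 6 = hour 28 achieves that.
Table placement feeds lighting stringing (must start by hour 16); catering load-in (must start by hour 28). Taking the minimum, table placement must finish by hour 16 and start by 16 − 3 = hour 13.
So table placement can start as early as hour 8 and as late as hour 13, giving 13 − 8 = 5 hours of slack.

5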